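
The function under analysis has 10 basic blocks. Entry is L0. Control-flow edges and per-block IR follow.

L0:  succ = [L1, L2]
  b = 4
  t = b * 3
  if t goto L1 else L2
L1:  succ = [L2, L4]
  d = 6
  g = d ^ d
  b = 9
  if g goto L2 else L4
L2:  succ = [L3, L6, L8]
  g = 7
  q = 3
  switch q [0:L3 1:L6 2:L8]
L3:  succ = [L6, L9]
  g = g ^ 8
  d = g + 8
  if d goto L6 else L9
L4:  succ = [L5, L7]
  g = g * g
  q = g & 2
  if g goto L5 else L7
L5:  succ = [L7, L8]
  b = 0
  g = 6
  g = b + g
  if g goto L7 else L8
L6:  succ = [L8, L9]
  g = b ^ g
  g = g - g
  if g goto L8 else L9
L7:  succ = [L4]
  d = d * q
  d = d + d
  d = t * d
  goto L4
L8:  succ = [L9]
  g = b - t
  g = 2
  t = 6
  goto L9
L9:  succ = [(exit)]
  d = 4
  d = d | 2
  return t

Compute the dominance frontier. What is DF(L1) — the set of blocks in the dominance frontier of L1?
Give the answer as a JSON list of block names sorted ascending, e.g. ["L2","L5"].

idom tree: L1←L0 L2←L0 L3←L2 L4←L1 L5←L4 L6←L2 L7←L4 L8←L0 L9←L0
Dom at joins:
  L2: preds {L0,L1}: {L0} ∩ {L0,L1} = {L0}; idom=L0
  L4: preds {L1,L7}: {L0,L1} ∩ {L0,L1,L4,L7} = {L0,L1}; idom=L1
  L6: preds {L2,L3}: {L0,L2} ∩ {L0,L2,L3} = {L0,L2}; idom=L2
  L7: preds {L4,L5}: {L0,L1,L4} ∩ {L0,L1,L4,L5} = {L0,L1,L4}; idom=L4
  L8: preds {L2,L5,L6}: {L0,L2} ∩ {L0,L1,L4,L5} ∩ {L0,L2,L6} = {L0}; idom=L0
  L9: preds {L3,L6,L8}: {L0,L2,L3} ∩ {L0,L2,L6} ∩ {L0,L8} = {L0}; idom=L0

DF walk-up:
  L2←L0: walk · to L0
  L2←L1: walk L1 to L0
  L4←L1: walk · to L1
  L4←L7: walk L7→L4 to L1
  L6←L2: walk · to L2
  L6←L3: walk L3 to L2
  L7←L4: walk · to L4
  L7←L5: walk L5 to L4
  L8←L2: walk L2 to L0
  L8←L5: walk L5→L4→L1 to L0
  L8←L6: walk L6→L2 to L0
  L9←L3: walk L3→L2 to L0
  L9←L6: walk L6→L2 to L0
  L9←L8: walk L8 to L0
  DF(L0)=∅
  DF(L1)={L2,L8}
  DF(L2)={L8,L9}
  DF(L3)={L6,L9}
  DF(L4)={L4,L8}
  DF(L5)={L7,L8}
  DF(L6)={L8,L9}
  DF(L7)={L4}
  DF(L8)={L9}
  DF(L9)=∅

DF(L1) = ["L2", "L8"]

Answer: ["L2", "L8"]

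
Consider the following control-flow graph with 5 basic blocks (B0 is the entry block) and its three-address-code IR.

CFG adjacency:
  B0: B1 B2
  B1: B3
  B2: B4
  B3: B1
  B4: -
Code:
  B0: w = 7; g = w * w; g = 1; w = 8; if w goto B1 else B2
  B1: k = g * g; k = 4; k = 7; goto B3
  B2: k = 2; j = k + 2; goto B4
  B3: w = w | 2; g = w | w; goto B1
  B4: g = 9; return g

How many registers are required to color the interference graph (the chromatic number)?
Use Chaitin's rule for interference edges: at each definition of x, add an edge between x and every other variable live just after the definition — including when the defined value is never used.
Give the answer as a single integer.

Block summaries:
  B0: def={g,w} ue=∅
  B1: def={k} ue={g}
  B2: def={j,k} ue=∅
  B3: def={g,w} ue={w}
  B4: def={g} ue=∅

Liveness:
  B0: in=∅ out={g,w}
  B1: in={g,w} out={w}
  B2: in=∅ out=∅
  B3: in={w} out={g,w}
  B4: in=∅ out=∅

Interference:
  g↔{w}
  j↔∅
  k↔{w}
  w↔{g,k}

Chromatic number:
  clique {g,w} ⇒ need ≥ 2
  assign g→c1 j→c0 k→c1 w→c0 — no edge inside a register ⇒ χ ≤ 2
  χ = 2

Answer: 2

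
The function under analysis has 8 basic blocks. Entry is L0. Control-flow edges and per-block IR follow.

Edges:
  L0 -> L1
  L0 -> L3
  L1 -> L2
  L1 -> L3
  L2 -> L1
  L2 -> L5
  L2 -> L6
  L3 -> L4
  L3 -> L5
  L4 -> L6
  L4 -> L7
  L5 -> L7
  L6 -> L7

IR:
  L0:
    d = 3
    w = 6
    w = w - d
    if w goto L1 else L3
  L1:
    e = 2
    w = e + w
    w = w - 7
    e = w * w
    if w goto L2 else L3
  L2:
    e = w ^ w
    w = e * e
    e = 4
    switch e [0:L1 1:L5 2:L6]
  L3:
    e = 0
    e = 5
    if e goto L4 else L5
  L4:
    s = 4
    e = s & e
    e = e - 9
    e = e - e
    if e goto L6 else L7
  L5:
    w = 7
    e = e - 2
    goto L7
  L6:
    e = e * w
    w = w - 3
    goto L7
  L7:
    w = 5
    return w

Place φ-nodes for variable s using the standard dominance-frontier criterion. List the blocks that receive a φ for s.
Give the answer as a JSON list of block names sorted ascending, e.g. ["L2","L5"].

idom tree: L1←L0 L2←L1 L3←L0 L4←L3 L5←L0 L6←L0 L7←L0
Dom∩ at merges:
  L1: preds {L0,L2}: {L0} ∩ {L0,L1,L2} = {L0}; idom=L0
  L3: preds {L0,L1}: {L0} ∩ {L0,L1} = {L0}; idom=L0
  L5: preds {L2,L3}: {L0,L1,L2} ∩ {L0,L3} = {L0}; idom=L0
  L6: preds {L2,L4}: {L0,L1,L2} ∩ {L0,L3,L4} = {L0}; idom=L0
  L7: preds {L4,L5,L6}: {L0,L3,L4} ∩ {L0,L5} ∩ {L0,L6} = {L0}; idom=L0

Frontier:
  L1←L0: walk · to L0
  L1←L2: walk L2→L1 to L0
  L3←L0: walk · to L0
  L3←L1: walk L1 to L0
  L5←L2: walk L2→L1 to L0
  L5←L3: walk L3 to L0
  L6←L2: walk L2→L1 to L0
  L6←L4: walk L4→L3 to L0
  L7←L4: walk L4→L3 to L0
  L7←L5: walk L5 to L0
  L7←L6: walk L6 to L0
  L0 → ∅
  L1 → {L1,L3,L5,L6}
  L2 → {L1,L5,L6}
  L3 → {L5,L6,L7}
  L4 → {L6,L7}
  L5 → {L7}
  L6 → {L7}
  L7 → ∅

φ for s: defs {L4}
  DF⁺ = {L6,L7}

Answer: ["L6", "L7"]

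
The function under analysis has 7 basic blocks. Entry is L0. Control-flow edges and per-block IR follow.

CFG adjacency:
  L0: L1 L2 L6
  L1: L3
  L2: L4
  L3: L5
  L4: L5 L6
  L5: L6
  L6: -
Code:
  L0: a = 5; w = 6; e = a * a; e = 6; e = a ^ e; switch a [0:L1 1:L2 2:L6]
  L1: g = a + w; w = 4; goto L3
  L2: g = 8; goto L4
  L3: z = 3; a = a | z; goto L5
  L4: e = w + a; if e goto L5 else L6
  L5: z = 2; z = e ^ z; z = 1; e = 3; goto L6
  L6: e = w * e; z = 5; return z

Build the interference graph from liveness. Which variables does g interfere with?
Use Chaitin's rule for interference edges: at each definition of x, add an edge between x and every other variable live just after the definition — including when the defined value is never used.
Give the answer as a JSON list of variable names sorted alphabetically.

def/use:
  L0: def={a,e,w} ue=∅
  L1: def={g,w} ue={a,w}
  L2: def={g} ue=∅
  L3: def={a,z} ue={a}
  L4: def={e} ue={a,w}
  L5: def={e,z} ue={e}
  L6: def={e,z} ue={e,w}

Liveness:
  L0 li=∅ lo={a,e,w}
  L1 li={a,e,w} lo={a,e,w}
  L2 li={a,w} lo={a,w}
  L3 li={a,e,w} lo={e,w}
  L4 li={a,w} lo={e,w}
  L5 li={e,w} lo={e,w}
  L6 li={e,w} lo=∅

Interference:
  a↔{e,g,w,z}
  e↔{a,g,w,z}
  g↔{a,e,w}
  w↔{a,e,g,z}
  z↔{a,e,w}

N(g) = ["a", "e", "w"]

Answer: ["a", "e", "w"]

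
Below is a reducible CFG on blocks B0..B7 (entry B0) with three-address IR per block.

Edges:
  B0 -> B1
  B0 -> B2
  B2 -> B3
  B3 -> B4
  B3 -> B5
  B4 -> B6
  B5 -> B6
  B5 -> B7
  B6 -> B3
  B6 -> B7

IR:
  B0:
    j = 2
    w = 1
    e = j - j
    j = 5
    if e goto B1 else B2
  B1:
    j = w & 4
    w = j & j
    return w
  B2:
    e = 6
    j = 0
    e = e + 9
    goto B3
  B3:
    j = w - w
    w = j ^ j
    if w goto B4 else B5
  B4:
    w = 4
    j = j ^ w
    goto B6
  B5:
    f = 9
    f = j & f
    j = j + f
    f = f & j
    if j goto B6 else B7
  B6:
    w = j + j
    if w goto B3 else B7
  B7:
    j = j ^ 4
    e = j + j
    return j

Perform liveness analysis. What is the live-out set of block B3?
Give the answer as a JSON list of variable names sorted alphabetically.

Block summaries:
  B0 def {e,j,w} use ∅
  B1 def {j,w} use {w}
  B2 def {e,j} use ∅
  B3 def {j,w} use {w}
  B4 def {j,w} use {j}
  B5 def {f,j} use {j}
  B6 def {w} use {j}
  B7 def {e,j} use {j}

Liveness:
  B0 li=∅ lo={w}
  B1 li={w} lo=∅
  B2 li={w} lo={w}
  B3 li={w} lo={j}
  B4 li={j} lo={j}
  B5 li={j} lo={j}
  B6 li={j} lo={j,w}
  B7 li={j} lo=∅

live-out(B3) = ["j"]

Answer: ["j"]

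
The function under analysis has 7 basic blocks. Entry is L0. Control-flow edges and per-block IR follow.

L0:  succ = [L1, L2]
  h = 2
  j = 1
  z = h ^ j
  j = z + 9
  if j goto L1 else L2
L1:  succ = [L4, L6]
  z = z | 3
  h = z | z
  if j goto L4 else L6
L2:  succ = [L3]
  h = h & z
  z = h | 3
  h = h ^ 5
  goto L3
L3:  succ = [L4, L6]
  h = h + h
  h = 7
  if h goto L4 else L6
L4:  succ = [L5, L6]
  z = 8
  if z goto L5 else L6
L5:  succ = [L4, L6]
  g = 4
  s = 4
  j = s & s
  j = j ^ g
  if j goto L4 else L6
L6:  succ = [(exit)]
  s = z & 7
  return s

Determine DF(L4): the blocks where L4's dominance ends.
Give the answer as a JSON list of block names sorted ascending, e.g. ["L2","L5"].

idom tree: L1←L0 L2←L0 L3←L2 L4←L0 L5←L4 L6←L0
Dom at joins:
  L4: preds {L1,L3,L5}: {L0,L1} ∩ {L0,L2,L3} ∩ {L0,L4,L5} = {L0}; idom=L0
  L6: preds {L1,L3,L4,L5}: {L0,L1} ∩ {L0,L2,L3} ∩ {L0,L4} ∩ {L0,L4,L5} = {L0}; idom=L0

DF walk-up:
  join L4 pred L1: L1 stop@L0
  join L4 pred L3: L3→L2 stop@L0
  join L4 pred L5: L5→L4 stop@L0
  join L6 pred L1: L1 stop@L0
  join L6 pred L3: L3→L2 stop@L0
  join L6 pred L4: L4 stop@L0
  join L6 pred L5: L5→L4 stop@L0
  L0 → ∅
  L1 → {L4,L6}
  L2 → {L4,L6}
  L3 → {L4,L6}
  L4 → {L4,L6}
  L5 → {L4,L6}
  L6 → ∅

DF(L4) = ["L4", "L6"]

Answer: ["L4", "L6"]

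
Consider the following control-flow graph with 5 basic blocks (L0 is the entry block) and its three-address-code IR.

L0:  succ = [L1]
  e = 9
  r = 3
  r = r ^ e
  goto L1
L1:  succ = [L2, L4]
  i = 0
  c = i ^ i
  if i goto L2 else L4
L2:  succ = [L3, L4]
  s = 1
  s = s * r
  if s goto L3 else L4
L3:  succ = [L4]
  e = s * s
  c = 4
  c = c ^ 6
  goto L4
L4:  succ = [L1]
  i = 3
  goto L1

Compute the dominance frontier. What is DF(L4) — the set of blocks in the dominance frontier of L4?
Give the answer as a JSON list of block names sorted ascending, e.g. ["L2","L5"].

Answer: ["L1"]

Analysis:
idom tree: L1←L0 L2←L1 L3←L2 L4←L1
Join-block Dom:
  L1: preds {L0,L4}: {L0} ∩ {L0,L1,L4} = {L0}; idom=L0
  L4: preds {L1,L2,L3}: {L0,L1} ∩ {L0,L1,L2} ∩ {L0,L1,L2,L3} = {L0,L1}; idom=L1

Frontier:
  L1←L0: walk · to L0
  L1←L4: walk L4→L1 to L0
  L4←L1: walk · to L1
  L4←L2: walk L2 to L1
  L4←L3: walk L3→L2 to L1
  L0 → ∅
  L1 → {L1}
  L2 → {L4}
  L3 → {L4}
  L4 → {L1}

DF(L4) = ["L1"]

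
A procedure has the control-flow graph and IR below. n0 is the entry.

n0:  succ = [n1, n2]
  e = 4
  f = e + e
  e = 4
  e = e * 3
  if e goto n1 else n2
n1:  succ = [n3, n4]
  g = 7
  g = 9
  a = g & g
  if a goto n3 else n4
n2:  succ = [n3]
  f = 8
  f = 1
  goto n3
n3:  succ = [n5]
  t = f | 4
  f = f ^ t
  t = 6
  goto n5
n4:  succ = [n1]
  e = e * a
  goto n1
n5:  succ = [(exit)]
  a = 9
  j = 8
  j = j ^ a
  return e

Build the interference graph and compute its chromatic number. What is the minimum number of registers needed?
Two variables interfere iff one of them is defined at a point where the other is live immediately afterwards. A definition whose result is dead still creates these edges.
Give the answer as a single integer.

Block summaries:
  n0 def {e,f} use ∅
  n1 def {a,g} use ∅
  n2 def {f} use ∅
  n3 def {f,t} use {f}
  n4 def {e} use {a,e}
  n5 def {a,j} use {e}

Live sets:
  live n0: ∅→{e,f}
  live n1: {e,f}→{a,e,f}
  live n2: {e}→{e,f}
  live n3: {e,f}→{e}
  live n4: {a,e,f}→{e,f}
  live n5: {e}→∅

Conflict graph:
  a: {e,f,j}
  e: {a,f,g,j,t}
  f: {a,e,g,t}
  g: {e,f}
  j: {a,e}
  t: {e,f}

Registers:
  {a,e,f} pairwise interfere (3-clique) ⇒ χ ≥ 3
  assign a→c2 e→c0 f→c1 g→c2 j→c1 t→c2 — no edge inside a register ⇒ χ ≤ 3
  χ = 3

Answer: 3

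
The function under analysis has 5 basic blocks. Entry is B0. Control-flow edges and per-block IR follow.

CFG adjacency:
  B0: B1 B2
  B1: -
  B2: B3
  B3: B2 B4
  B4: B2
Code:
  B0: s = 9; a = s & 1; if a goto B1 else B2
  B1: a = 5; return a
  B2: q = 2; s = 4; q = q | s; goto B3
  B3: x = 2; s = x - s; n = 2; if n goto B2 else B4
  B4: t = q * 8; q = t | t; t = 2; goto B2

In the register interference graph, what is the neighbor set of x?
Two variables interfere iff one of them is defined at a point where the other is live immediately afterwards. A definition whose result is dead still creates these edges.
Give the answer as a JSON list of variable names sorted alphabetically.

Answer: ["q", "s"]

Working:
Block summaries:
  B0: {a,s} / ∅
  B1: {a} / ∅
  B2: {q,s} / ∅
  B3: {n,s,x} / {s}
  B4: {q,t} / {q}

Live sets:
  B0: in=∅ out=∅
  B1: in=∅ out=∅
  B2: in=∅ out={q,s}
  B3: in={q,s} out={q}
  B4: in={q} out=∅

Interfere edges:
  a: ∅
  n: {q}
  q: {n,s,x}
  s: {q,x}
  t: ∅
  x: {q,s}

N(x) = ["q", "s"]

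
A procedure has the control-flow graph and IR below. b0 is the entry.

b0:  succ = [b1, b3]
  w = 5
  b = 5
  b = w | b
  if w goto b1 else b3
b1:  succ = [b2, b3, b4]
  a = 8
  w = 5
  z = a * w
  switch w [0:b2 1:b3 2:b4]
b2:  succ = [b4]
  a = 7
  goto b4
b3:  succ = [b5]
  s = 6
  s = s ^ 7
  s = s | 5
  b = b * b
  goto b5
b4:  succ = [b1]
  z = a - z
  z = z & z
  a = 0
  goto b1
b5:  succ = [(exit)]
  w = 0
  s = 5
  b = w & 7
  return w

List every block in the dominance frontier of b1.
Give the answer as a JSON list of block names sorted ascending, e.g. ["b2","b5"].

Answer: ["b1", "b3"]

Analysis:
idom tree: b1←b0 b2←b1 b3←b0 b4←b1 b5←b3
Join-block Dom:
  b1: preds {b0,b4}: {b0} ∩ {b0,b1,b4} = {b0}; idom=b0
  b3: preds {b0,b1}: {b0} ∩ {b0,b1} = {b0}; idom=b0
  b4: preds {b1,b2}: {b0,b1} ∩ {b0,b1,b2} = {b0,b1}; idom=b1

DF derivation:
  b1←b0: walk · to b0
  b1←b4: walk b4→b1 to b0
  b3←b0: walk · to b0
  b3←b1: walk b1 to b0
  b4←b1: walk · to b1
  b4←b2: walk b2 to b1
  DF(b0)=∅
  DF(b1)={b1,b3}
  DF(b2)={b4}
  DF(b3)=∅
  DF(b4)={b1}
  DF(b5)=∅

DF(b1) = ["b1", "b3"]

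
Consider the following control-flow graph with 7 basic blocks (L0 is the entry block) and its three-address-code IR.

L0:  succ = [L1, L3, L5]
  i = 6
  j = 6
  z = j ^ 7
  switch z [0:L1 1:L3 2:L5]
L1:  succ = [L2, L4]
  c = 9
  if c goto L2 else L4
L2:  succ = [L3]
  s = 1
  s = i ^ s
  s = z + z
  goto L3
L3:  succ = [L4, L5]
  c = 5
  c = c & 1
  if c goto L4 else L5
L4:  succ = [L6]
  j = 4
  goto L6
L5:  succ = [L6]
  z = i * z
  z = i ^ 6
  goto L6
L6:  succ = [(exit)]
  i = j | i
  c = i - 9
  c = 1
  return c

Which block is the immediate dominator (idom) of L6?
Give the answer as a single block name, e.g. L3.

idom tree: L1←L0 L2←L1 L3←L0 L4←L0 L5←L0 L6←L0
Dom∩ at merges:
  L3: preds {L0,L2}: {L0} ∩ {L0,L1,L2} = {L0}; idom=L0
  L4: preds {L1,L3}: {L0,L1} ∩ {L0,L3} = {L0}; idom=L0
  L5: preds {L0,L3}: {L0} ∩ {L0,L3} = {L0}; idom=L0
  L6: preds {L4,L5}: {L0,L4} ∩ {L0,L5} = {L0}; idom=L0

idom(L6) = L0

Answer: L0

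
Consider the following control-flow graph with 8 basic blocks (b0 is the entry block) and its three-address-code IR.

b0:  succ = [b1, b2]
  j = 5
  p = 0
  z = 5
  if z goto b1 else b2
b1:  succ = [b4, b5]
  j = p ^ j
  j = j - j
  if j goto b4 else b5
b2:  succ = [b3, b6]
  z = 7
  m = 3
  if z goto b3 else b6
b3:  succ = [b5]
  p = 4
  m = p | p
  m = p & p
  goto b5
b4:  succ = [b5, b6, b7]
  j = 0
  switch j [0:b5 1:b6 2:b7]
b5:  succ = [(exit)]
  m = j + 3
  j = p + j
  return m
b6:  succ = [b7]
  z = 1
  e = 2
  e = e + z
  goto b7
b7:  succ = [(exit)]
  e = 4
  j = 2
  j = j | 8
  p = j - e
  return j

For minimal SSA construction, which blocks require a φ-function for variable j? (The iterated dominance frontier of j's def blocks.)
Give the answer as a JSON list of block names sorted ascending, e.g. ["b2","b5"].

idom tree: b1←b0 b2←b0 b3←b2 b4←b1 b5←b0 b6←b0 b7←b0
Dom at joins:
  b5: preds {b1,b3,b4}: {b0,b1} ∩ {b0,b2,b3} ∩ {b0,b1,b4} = {b0}; idom=b0
  b6: preds {b2,b4}: {b0,b2} ∩ {b0,b1,b4} = {b0}; idom=b0
  b7: preds {b4,b6}: {b0,b1,b4} ∩ {b0,b6} = {b0}; idom=b0

Frontier:
  join b5 pred b1: b1 stop@b0
  join b5 pred b3: b3→b2 stop@b0
  join b5 pred b4: b4→b1 stop@b0
  join b6 pred b2: b2 stop@b0
  join b6 pred b4: b4→b1 stop@b0
  join b7 pred b4: b4→b1 stop@b0
  join b7 pred b6: b6 stop@b0
  b0: DF=∅
  b1: DF={b5,b6,b7}
  b2: DF={b5,b6}
  b3: DF={b5}
  b4: DF={b5,b6,b7}
  b5: DF=∅
  b6: DF={b7}
  b7: DF=∅

φ for j: defs {b0,b1,b4,b5,b7}
  DF⁺ = {b5,b6,b7}

Answer: ["b5", "b6", "b7"]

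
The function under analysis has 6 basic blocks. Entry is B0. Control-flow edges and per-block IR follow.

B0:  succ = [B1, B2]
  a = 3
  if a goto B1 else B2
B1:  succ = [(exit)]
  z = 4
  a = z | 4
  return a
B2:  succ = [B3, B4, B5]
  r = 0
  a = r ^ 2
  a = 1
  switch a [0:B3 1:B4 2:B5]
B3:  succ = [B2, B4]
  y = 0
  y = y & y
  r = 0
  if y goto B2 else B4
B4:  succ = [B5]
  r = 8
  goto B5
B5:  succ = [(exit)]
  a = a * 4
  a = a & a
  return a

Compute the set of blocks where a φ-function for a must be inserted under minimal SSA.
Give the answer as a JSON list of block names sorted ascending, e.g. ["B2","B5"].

Answer: ["B2"]

Working:
idom tree: B1←B0 B2←B0 B3←B2 B4←B2 B5←B2
Dom at joins:
  B2: preds {B0,B3}: {B0} ∩ {B0,B2,B3} = {B0}; idom=B0
  B4: preds {B2,B3}: {B0,B2} ∩ {B0,B2,B3} = {B0,B2}; idom=B2
  B5: preds {B2,B4}: {B0,B2} ∩ {B0,B2,B4} = {B0,B2}; idom=B2

DF derivation:
  join B2 pred B0: · stop@B0
  join B2 pred B3: B3→B2 stop@B0
  join B4 pred B2: · stop@B2
  join B4 pred B3: B3 stop@B2
  join B5 pred B2: · stop@B2
  join B5 pred B4: B4 stop@B2
  DF(B0)=∅
  DF(B1)=∅
  DF(B2)={B2}
  DF(B3)={B2,B4}
  DF(B4)={B5}
  DF(B5)=∅

φ for a: defs {B0,B1,B2,B5}
  DF⁺ = {B2}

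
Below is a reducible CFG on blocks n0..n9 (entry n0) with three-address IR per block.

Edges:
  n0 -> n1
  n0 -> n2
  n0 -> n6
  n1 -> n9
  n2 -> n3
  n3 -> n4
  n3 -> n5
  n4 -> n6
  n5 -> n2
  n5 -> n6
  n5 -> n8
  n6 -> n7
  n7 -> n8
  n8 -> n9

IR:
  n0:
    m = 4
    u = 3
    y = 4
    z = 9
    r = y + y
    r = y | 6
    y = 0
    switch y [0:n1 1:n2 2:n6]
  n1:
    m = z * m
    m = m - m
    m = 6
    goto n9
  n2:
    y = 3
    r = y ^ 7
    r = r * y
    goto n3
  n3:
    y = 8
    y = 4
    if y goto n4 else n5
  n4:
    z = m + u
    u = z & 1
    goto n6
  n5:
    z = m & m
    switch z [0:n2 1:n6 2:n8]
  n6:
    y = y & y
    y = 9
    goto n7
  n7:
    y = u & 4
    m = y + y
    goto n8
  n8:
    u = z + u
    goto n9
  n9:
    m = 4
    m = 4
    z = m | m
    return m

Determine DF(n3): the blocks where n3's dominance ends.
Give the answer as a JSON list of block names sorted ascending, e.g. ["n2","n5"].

Answer: ["n2", "n6", "n8"]

Working:
idom tree: n1←n0 n2←n0 n3←n2 n4←n3 n5←n3 n6←n0 n7←n6 n8←n0 n9←n0
Dom at joins:
  n2: preds {n0,n5}: {n0} ∩ {n0,n2,n3,n5} = {n0}; idom=n0
  n6: preds {n0,n4,n5}: {n0} ∩ {n0,n2,n3,n4} ∩ {n0,n2,n3,n5} = {n0}; idom=n0
  n8: preds {n5,n7}: {n0,n2,n3,n5} ∩ {n0,n6,n7} = {n0}; idom=n0
  n9: preds {n1,n8}: {n0,n1} ∩ {n0,n8} = {n0}; idom=n0

DF derivation:
  n2←n0: walk · to n0
  n2←n5: walk n5→n3→n2 to n0
  n6←n0: walk · to n0
  n6←n4: walk n4→n3→n2 to n0
  n6←n5: walk n5→n3→n2 to n0
  n8←n5: walk n5→n3→n2 to n0
  n8←n7: walk n7→n6 to n0
  n9←n1: walk n1 to n0
  n9←n8: walk n8 to n0
  n0 → ∅
  n1 → {n9}
  n2 → {n2,n6,n8}
  n3 → {n2,n6,n8}
  n4 → {n6}
  n5 → {n2,n6,n8}
  n6 → {n8}
  n7 → {n8}
  n8 → {n9}
  n9 → ∅

DF(n3) = ["n2", "n6", "n8"]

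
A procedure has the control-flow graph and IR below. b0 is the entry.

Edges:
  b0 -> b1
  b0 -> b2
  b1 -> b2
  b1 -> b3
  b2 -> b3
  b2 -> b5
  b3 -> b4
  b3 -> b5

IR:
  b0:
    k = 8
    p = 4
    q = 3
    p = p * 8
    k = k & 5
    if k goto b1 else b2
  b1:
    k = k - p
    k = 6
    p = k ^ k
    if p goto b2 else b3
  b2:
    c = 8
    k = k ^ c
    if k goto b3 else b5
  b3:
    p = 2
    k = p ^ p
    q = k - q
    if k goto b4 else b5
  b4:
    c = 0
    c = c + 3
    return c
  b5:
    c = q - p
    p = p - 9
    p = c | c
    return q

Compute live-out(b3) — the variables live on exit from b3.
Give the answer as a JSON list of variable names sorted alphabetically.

Answer: ["p", "q"]

Working:
Block summaries:
  b0 def {k,p,q} use ∅
  b1 def {k,p} use {k,p}
  b2 def {c,k} use {k}
  b3 def {k,p,q} use {q}
  b4 def {c} use ∅
  b5 def {c,p} use {p,q}

Live sets:
  live b0: ∅→{k,p,q}
  live b1: {k,p,q}→{k,p,q}
  live b2: {k,p,q}→{p,q}
  live b3: {q}→{p,q}
  live b4: ∅→∅
  live b5: {p,q}→∅

live-out(b3) = ["p", "q"]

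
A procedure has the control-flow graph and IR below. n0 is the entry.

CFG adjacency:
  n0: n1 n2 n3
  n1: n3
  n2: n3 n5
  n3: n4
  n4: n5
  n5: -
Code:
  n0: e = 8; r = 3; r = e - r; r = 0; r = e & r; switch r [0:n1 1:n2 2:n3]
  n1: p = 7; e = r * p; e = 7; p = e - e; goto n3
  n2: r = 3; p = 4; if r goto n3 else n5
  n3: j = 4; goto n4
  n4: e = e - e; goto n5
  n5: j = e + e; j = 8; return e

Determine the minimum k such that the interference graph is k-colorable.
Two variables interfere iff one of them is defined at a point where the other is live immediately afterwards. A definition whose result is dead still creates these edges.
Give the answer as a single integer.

Block summaries:
  n0 def {e,r} use ∅
  n1 def {e,p} use {r}
  n2 def {p,r} use ∅
  n3 def {j} use ∅
  n4 def {e} use {e}
  n5 def {j} use {e}

Live sets:
  live n0: ∅→{e,r}
  live n1: {r}→{e}
  live n2: {e}→{e}
  live n3: {e}→{e}
  live n4: {e}→{e}
  live n5: {e}→∅

Conflict graph:
  e: {j,p,r}
  j: {e}
  p: {e,r}
  r: {e,p}

Chromatic number:
  {e,p,r} pairwise interfere (3-clique) ⇒ χ ≥ 3
  3-colouring: R0={e}  R1={j,p}  R2={r}
  χ = 3

Answer: 3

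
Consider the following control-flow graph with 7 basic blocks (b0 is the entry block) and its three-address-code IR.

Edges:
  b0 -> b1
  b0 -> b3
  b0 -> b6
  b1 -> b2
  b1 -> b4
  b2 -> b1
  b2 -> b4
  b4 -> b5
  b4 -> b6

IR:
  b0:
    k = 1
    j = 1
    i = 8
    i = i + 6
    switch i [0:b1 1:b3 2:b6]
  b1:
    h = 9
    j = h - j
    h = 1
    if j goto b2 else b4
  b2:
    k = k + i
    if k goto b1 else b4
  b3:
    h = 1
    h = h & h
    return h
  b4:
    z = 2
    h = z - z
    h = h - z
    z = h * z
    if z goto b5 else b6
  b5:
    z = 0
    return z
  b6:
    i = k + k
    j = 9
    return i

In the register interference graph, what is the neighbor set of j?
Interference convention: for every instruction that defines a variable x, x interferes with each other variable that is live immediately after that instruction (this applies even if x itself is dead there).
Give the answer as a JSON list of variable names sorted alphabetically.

Per-block:
  b0: {i,j,k} / ∅
  b1: {h,j} / {j}
  b2: {k} / {i,k}
  b3: {h} / ∅
  b4: {h,z} / ∅
  b5: {z} / ∅
  b6: {i,j} / {k}

Backward fixpoint:
  b0: in=∅ out={i,j,k}
  b1: in={i,j,k} out={i,j,k}
  b2: in={i,j,k} out={i,j,k}
  b3: in=∅ out=∅
  b4: in={k} out={k}
  b5: in=∅ out=∅
  b6: in={k} out=∅

Interference:
  h↔{i,j,k,z}
  i↔{h,j,k}
  j↔{h,i,k}
  k↔{h,i,j,z}
  z↔{h,k}

N(j) = ["h", "i", "k"]

Answer: ["h", "i", "k"]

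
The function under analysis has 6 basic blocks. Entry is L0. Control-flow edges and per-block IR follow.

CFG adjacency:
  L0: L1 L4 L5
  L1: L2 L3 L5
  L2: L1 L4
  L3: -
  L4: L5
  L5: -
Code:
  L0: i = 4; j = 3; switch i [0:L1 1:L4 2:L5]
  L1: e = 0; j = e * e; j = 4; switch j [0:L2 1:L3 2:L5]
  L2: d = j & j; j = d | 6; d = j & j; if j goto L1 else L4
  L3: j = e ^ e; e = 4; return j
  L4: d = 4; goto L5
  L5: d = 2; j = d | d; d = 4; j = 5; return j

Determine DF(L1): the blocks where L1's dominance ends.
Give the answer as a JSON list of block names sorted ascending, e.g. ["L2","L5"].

Answer: ["L1", "L4", "L5"]

Analysis:
idom tree: L1←L0 L2←L1 L3←L1 L4←L0 L5←L0
Dom at joins:
  L1: preds {L0,L2}: {L0} ∩ {L0,L1,L2} = {L0}; idom=L0
  L4: preds {L0,L2}: {L0} ∩ {L0,L1,L2} = {L0}; idom=L0
  L5: preds {L0,L1,L4}: {L0} ∩ {L0,L1} ∩ {L0,L4} = {L0}; idom=L0

DF walk-up:
  join L1 pred L0: · stop@L0
  join L1 pred L2: L2→L1 stop@L0
  join L4 pred L0: · stop@L0
  join L4 pred L2: L2→L1 stop@L0
  join L5 pred L0: · stop@L0
  join L5 pred L1: L1 stop@L0
  join L5 pred L4: L4 stop@L0
  L0: DF=∅
  L1: DF={L1,L4,L5}
  L2: DF={L1,L4}
  L3: DF=∅
  L4: DF={L5}
  L5: DF=∅

DF(L1) = ["L1", "L4", "L5"]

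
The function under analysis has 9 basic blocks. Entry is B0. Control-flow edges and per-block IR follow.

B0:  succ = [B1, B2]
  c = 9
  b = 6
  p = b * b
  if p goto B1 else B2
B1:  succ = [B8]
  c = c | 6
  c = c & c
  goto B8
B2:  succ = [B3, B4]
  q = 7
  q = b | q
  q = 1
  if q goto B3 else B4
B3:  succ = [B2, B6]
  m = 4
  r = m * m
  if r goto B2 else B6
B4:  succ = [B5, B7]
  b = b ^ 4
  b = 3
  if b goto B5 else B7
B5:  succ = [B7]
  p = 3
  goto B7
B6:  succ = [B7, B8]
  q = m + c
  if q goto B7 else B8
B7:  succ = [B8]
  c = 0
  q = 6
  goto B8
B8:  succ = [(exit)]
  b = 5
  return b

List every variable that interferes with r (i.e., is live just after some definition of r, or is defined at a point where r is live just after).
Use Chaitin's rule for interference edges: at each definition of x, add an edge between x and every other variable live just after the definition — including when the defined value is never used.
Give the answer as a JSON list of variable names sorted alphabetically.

Answer: ["b", "c", "m"]

Derivation:
Block summaries:
  B0 def {b,c,p} use ∅
  B1 def {c} use {c}
  B2 def {q} use {b}
  B3 def {m,r} use ∅
  B4 def {b} use {b}
  B5 def {p} use ∅
  B6 def {q} use {c,m}
  B7 def {c,q} use ∅
  B8 def {b} use ∅

Liveness:
  B0 li=∅ lo={b,c}
  B1 li={c} lo=∅
  B2 li={b,c} lo={b,c}
  B3 li={b,c} lo={b,c,m}
  B4 li={b} lo=∅
  B5 li=∅ lo=∅
  B6 li={c,m} lo=∅
  B7 li=∅ lo=∅
  B8 li=∅ lo=∅

Interfere edges:
  b: {c,m,p,q,r}
  c: {b,m,p,q,r}
  m: {b,c,r}
  p: {b,c}
  q: {b,c}
  r: {b,c,m}

N(r) = ["b", "c", "m"]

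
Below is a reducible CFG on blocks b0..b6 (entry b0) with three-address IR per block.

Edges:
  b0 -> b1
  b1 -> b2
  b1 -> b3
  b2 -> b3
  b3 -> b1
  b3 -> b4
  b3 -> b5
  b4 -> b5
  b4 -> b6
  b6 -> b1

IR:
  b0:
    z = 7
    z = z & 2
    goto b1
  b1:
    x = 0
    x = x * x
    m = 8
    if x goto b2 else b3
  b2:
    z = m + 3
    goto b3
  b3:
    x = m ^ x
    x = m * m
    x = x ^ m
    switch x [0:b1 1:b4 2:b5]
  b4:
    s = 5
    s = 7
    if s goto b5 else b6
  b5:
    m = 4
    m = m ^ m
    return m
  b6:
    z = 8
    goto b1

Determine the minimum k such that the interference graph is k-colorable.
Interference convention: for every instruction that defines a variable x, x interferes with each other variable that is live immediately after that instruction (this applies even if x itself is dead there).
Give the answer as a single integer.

Answer: 3

Derivation:
Per-block:
  b0 def {z} use ∅
  b1 def {m,x} use ∅
  b2 def {z} use {m}
  b3 def {x} use {m,x}
  b4 def {s} use ∅
  b5 def {m} use ∅
  b6 def {z} use ∅

Liveness:
  live b0: ∅→∅
  live b1: ∅→{m,x}
  live b2: {m,x}→{m,x}
  live b3: {m,x}→∅
  live b4: ∅→∅
  live b5: ∅→∅
  live b6: ∅→∅

Conflict graph:
  m: {x,z}
  s: ∅
  x: {m,z}
  z: {m,x}

Chromatic number:
  {m,x,z} pairwise interfere (3-clique) ⇒ χ ≥ 3
  assign m→R0 s→R0 x→R1 z→R2 — no edge inside a register ⇒ χ ≤ 3
  χ = 3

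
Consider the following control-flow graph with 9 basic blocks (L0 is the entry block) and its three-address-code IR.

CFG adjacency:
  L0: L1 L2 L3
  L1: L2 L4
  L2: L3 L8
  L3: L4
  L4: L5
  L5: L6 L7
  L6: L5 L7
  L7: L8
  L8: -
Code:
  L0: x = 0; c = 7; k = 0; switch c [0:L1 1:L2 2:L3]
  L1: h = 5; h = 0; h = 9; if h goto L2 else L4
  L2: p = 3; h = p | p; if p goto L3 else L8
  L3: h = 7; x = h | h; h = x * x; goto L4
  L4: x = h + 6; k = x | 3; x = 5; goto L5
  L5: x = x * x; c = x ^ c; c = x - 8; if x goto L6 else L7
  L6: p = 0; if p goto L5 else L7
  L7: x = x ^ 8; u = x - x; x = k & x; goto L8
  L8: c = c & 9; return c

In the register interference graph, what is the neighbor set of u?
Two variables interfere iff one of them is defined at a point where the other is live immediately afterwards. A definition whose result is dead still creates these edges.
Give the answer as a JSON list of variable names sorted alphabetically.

def/use:
  L0: def={c,k,x} ue=∅
  L1: def={h} ue=∅
  L2: def={h,p} ue=∅
  L3: def={h,x} ue=∅
  L4: def={k,x} ue={h}
  L5: def={c,x} ue={c,x}
  L6: def={p} ue=∅
  L7: def={u,x} ue={k,x}
  L8: def={c} ue={c}

Liveness:
  L0: in=∅ out={c}
  L1: in={c} out={c,h}
  L2: in={c} out={c}
  L3: in={c} out={c,h}
  L4: in={c,h} out={c,k,x}
  L5: in={c,k,x} out={c,k,x}
  L6: in={c,k,x} out={c,k,x}
  L7: in={c,k,x} out={c}
  L8: in={c} out=∅

Interfere edges:
  c↔{h,k,p,u,x}
  h↔{c,p}
  k↔{c,p,u,x}
  p↔{c,h,k,x}
  u↔{c,k,x}
  x↔{c,k,p,u}

N(u) = ["c", "k", "x"]

Answer: ["c", "k", "x"]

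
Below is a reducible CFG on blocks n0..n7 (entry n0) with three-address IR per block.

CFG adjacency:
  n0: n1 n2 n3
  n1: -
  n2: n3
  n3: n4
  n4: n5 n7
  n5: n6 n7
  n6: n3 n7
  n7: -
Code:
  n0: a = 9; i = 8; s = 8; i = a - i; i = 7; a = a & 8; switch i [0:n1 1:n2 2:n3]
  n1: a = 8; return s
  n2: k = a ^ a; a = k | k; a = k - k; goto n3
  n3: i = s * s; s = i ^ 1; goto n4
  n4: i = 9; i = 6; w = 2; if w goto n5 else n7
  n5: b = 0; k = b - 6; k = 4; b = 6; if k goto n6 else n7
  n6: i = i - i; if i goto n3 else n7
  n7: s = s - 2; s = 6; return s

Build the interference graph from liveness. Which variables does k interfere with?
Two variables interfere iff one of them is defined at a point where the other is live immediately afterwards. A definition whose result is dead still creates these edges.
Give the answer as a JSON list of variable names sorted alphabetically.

Block summaries:
  n0: {a,i,s} / ∅
  n1: {a} / {s}
  n2: {a,k} / {a}
  n3: {i,s} / {s}
  n4: {i,w} / ∅
  n5: {b,k} / ∅
  n6: {i} / {i}
  n7: {s} / {s}

Live sets:
  n0: in=∅ out={a,s}
  n1: in={s} out=∅
  n2: in={a,s} out={s}
  n3: in={s} out={s}
  n4: in={s} out={i,s}
  n5: in={i,s} out={i,s}
  n6: in={i,s} out={s}
  n7: in={s} out=∅

Interfere edges:
  a↔{i,k,s}
  b↔{i,k,s}
  i↔{a,b,k,s,w}
  k↔{a,b,i,s}
  s↔{a,b,i,k,w}
  w↔{i,s}

N(k) = ["a", "b", "i", "s"]

Answer: ["a", "b", "i", "s"]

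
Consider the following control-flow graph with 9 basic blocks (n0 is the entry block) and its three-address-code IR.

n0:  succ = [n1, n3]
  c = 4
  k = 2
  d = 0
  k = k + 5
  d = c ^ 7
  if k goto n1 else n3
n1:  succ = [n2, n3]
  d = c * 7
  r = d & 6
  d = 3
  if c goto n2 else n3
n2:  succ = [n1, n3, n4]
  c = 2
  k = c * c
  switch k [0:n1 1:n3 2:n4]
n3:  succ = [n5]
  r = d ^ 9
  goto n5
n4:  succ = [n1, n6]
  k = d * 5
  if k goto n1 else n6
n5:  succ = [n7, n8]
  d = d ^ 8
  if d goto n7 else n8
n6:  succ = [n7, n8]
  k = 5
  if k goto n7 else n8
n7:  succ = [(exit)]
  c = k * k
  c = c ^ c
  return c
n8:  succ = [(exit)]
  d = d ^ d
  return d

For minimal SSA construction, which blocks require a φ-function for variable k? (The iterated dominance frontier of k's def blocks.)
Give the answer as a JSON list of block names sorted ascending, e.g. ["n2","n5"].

idom tree: n1←n0 n2←n1 n3←n0 n4←n2 n5←n3 n6←n4 n7←n0 n8←n0
Dom∩ at merges:
  n1: preds {n0,n2,n4}: {n0} ∩ {n0,n1,n2} ∩ {n0,n1,n2,n4} = {n0}; idom=n0
  n3: preds {n0,n1,n2}: {n0} ∩ {n0,n1} ∩ {n0,n1,n2} = {n0}; idom=n0
  n7: preds {n5,n6}: {n0,n3,n5} ∩ {n0,n1,n2,n4,n6} = {n0}; idom=n0
  n8: preds {n5,n6}: {n0,n3,n5} ∩ {n0,n1,n2,n4,n6} = {n0}; idom=n0

DF walk-up:
  n1←n0: walk · to n0
  n1←n2: walk n2→n1 to n0
  n1←n4: walk n4→n2→n1 to n0
  n3←n0: walk · to n0
  n3←n1: walk n1 to n0
  n3←n2: walk n2→n1 to n0
  n7←n5: walk n5→n3 to n0
  n7←n6: walk n6→n4→n2→n1 to n0
  n8←n5: walk n5→n3 to n0
  n8←n6: walk n6→n4→n2→n1 to n0
  DF(n0)=∅
  DF(n1)={n1,n3,n7,n8}
  DF(n2)={n1,n3,n7,n8}
  DF(n3)={n7,n8}
  DF(n4)={n1,n7,n8}
  DF(n5)={n7,n8}
  DF(n6)={n7,n8}
  DF(n7)=∅
  DF(n8)=∅

φ for k: defs {n0,n2,n4,n6}
  DF⁺ = {n1,n3,n7,n8}

Answer: ["n1", "n3", "n7", "n8"]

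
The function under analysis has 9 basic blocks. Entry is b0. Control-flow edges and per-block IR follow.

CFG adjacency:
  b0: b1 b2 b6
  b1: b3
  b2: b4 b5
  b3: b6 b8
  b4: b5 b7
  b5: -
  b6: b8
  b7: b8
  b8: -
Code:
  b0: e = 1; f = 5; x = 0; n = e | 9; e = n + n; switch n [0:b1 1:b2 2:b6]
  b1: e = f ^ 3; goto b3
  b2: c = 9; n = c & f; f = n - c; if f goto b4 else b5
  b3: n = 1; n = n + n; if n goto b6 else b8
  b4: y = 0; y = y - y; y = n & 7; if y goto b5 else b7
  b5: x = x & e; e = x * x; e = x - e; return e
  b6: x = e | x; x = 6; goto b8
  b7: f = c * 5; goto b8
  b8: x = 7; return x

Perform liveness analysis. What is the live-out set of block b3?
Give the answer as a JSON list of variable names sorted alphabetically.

Block summaries:
  b0 def {e,f,n,x} use ∅
  b1 def {e} use {f}
  b2 def {c,f,n} use {f}
  b3 def {n} use ∅
  b4 def {y} use {n}
  b5 def {e,x} use {e,x}
  b6 def {x} use {e,x}
  b7 def {f} use {c}
  b8 def {x} use ∅

Backward fixpoint:
  b0: in=∅ out={e,f,x}
  b1: in={f,x} out={e,x}
  b2: in={e,f,x} out={c,e,n,x}
  b3: in={e,x} out={e,x}
  b4: in={c,e,n,x} out={c,e,x}
  b5: in={e,x} out=∅
  b6: in={e,x} out=∅
  b7: in={c} out=∅
  b8: in=∅ out=∅

live-out(b3) = ["e", "x"]

Answer: ["e", "x"]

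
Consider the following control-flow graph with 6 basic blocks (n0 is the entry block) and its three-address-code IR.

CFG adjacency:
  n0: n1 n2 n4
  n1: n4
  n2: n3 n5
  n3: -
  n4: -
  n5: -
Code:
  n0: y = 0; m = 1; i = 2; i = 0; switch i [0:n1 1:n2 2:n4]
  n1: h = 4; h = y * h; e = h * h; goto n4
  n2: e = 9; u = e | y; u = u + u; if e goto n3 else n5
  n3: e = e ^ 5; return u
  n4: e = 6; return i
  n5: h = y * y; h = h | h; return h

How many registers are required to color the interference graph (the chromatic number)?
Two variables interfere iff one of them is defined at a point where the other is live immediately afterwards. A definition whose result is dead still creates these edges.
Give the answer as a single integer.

Per-block:
  n0: {i,m,y} / ∅
  n1: {e,h} / {y}
  n2: {e,u} / {y}
  n3: {e} / {e,u}
  n4: {e} / {i}
  n5: {h} / {y}

Liveness:
  n0 li=∅ lo={i,y}
  n1 li={i,y} lo={i}
  n2 li={y} lo={e,u,y}
  n3 li={e,u} lo=∅
  n4 li={i} lo=∅
  n5 li={y} lo=∅

Conflict graph:
  e — {i,u,y}
  h — {i,y}
  i — {e,h,y}
  m — {y}
  u — {e,y}
  y — {e,h,i,m,u}

Colouring:
  {e,i,y} pairwise interfere (3-clique) ⇒ χ ≥ 3
  assign e→c1 h→c1 i→c2 m→c1 u→c2 y→c0 — no edge inside a register ⇒ χ ≤ 3
  χ = 3

Answer: 3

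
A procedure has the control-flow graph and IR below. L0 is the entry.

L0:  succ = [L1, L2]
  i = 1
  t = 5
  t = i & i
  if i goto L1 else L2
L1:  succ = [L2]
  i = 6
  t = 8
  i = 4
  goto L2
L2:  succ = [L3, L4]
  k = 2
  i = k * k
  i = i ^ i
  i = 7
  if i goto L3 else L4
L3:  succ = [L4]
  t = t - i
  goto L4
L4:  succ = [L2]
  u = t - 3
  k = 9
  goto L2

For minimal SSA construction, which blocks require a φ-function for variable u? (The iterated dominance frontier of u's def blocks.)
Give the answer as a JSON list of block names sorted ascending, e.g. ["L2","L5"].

idom tree: L1←L0 L2←L0 L3←L2 L4←L2
Dom at joins:
  L2: preds {L0,L1,L4}: {L0} ∩ {L0,L1} ∩ {L0,L2,L4} = {L0}; idom=L0
  L4: preds {L2,L3}: {L0,L2} ∩ {L0,L2,L3} = {L0,L2}; idom=L2

DF derivation:
  join L2 pred L0: · stop@L0
  join L2 pred L1: L1 stop@L0
  join L2 pred L4: L4→L2 stop@L0
  join L4 pred L2: · stop@L2
  join L4 pred L3: L3 stop@L2
  L0: DF=∅
  L1: DF={L2}
  L2: DF={L2}
  L3: DF={L4}
  L4: DF={L2}

φ for u: defs {L4}
  DF⁺ = {L2}

Answer: ["L2"]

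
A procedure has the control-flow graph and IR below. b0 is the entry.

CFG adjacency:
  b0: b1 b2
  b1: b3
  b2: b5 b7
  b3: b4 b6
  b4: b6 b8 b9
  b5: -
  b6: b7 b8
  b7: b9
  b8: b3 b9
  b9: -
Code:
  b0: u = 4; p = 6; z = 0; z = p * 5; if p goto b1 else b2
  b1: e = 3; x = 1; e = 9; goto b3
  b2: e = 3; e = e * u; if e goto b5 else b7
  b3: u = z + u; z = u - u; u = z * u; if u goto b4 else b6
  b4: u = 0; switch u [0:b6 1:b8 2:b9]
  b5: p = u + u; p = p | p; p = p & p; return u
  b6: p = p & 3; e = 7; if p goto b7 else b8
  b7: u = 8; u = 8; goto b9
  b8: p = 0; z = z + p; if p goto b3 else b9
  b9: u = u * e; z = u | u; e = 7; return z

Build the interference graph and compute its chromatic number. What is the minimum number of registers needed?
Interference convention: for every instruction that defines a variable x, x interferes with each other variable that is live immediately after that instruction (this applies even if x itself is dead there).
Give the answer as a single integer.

Answer: 4

Analysis:
Per-block:
  b0 def {p,u,z} use ∅
  b1 def {e,x} use ∅
  b2 def {e} use {u}
  b3 def {u,z} use {u,z}
  b4 def {u} use ∅
  b5 def {p} use {u}
  b6 def {e,p} use {p}
  b7 def {u} use ∅
  b8 def {p,z} use {z}
  b9 def {e,u,z} use {e,u}

Liveness:
  live b0: ∅→{p,u,z}
  live b1: {p,u,z}→{e,p,u,z}
  live b2: {u}→{e,u}
  live b3: {e,p,u,z}→{e,p,u,z}
  live b4: {e,p,z}→{e,p,u,z}
  live b5: {u}→∅
  live b6: {p,u,z}→{e,u,z}
  live b7: {e}→{e,u}
  live b8: {e,u,z}→{e,p,u,z}
  live b9: {e,u}→∅

Interference:
  e↔{p,u,z}
  p↔{e,u,x,z}
  u↔{e,p,x,z}
  x↔{p,u,z}
  z↔{e,p,u,x}

Colouring:
  {e,p,u,z} pairwise interfere (4-clique) ⇒ χ ≥ 4
  4-colouring: R0={p}  R1={u}  R2={z}  R3={e,x}
  χ = 4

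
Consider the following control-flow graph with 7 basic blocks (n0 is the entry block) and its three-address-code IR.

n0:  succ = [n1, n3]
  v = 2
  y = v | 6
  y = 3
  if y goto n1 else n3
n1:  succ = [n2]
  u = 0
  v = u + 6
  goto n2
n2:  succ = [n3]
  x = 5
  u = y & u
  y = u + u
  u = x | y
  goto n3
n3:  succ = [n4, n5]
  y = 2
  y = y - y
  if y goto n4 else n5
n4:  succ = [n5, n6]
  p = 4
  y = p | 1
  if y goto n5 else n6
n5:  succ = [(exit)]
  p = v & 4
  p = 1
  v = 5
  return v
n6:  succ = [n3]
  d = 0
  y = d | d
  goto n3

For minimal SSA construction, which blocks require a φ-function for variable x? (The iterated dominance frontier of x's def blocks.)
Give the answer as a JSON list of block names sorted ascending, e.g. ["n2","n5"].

idom tree: n1←n0 n2←n1 n3←n0 n4←n3 n5←n3 n6←n4
Dom at joins:
  n3: preds {n0,n2,n6}: {n0} ∩ {n0,n1,n2} ∩ {n0,n3,n4,n6} = {n0}; idom=n0
  n5: preds {n3,n4}: {n0,n3} ∩ {n0,n3,n4} = {n0,n3}; idom=n3

DF walk-up:
  join n3 pred n0: · stop@n0
  join n3 pred n2: n2→n1 stop@n0
  join n3 pred n6: n6→n4→n3 stop@n0
  join n5 pred n3: · stop@n3
  join n5 pred n4: n4 stop@n3
  n0 → ∅
  n1 → {n3}
  n2 → {n3}
  n3 → {n3}
  n4 → {n3,n5}
  n5 → ∅
  n6 → {n3}

φ for x: defs {n2}
  DF⁺ = {n3}

Answer: ["n3"]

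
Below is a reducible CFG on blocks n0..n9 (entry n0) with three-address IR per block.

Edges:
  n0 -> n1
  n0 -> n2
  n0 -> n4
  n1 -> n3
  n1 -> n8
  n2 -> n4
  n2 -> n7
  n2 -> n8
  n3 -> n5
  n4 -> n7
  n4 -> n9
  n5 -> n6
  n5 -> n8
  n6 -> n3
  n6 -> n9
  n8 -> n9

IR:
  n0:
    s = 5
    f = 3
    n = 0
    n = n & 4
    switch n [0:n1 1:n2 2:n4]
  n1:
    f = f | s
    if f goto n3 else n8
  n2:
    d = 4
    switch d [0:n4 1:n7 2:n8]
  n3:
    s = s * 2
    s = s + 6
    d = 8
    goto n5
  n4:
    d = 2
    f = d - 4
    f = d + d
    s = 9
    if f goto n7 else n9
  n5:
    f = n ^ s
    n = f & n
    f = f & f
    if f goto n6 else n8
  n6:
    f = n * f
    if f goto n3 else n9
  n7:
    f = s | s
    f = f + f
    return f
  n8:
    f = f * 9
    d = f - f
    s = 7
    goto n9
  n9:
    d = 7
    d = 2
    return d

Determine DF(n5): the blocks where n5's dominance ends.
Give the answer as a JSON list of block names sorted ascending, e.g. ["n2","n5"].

idom tree: n1←n0 n2←n0 n3←n1 n4←n0 n5←n3 n6←n5 n7←n0 n8←n0 n9←n0
Join-block Dom:
  n3: preds {n1,n6}: {n0,n1} ∩ {n0,n1,n3,n5,n6} = {n0,n1}; idom=n1
  n4: preds {n0,n2}: {n0} ∩ {n0,n2} = {n0}; idom=n0
  n7: preds {n2,n4}: {n0,n2} ∩ {n0,n4} = {n0}; idom=n0
  n8: preds {n1,n2,n5}: {n0,n1} ∩ {n0,n2} ∩ {n0,n1,n3,n5} = {n0}; idom=n0
  n9: preds {n4,n6,n8}: {n0,n4} ∩ {n0,n1,n3,n5,n6} ∩ {n0,n8} = {n0}; idom=n0

DF derivation:
  n3←n1: walk · to n1
  n3←n6: walk n6→n5→n3 to n1
  n4←n0: walk · to n0
  n4←n2: walk n2 to n0
  n7←n2: walk n2 to n0
  n7←n4: walk n4 to n0
  n8←n1: walk n1 to n0
  n8←n2: walk n2 to n0
  n8←n5: walk n5→n3→n1 to n0
  n9←n4: walk n4 to n0
  n9←n6: walk n6→n5→n3→n1 to n0
  n9←n8: walk n8 to n0
  n0: DF=∅
  n1: DF={n8,n9}
  n2: DF={n4,n7,n8}
  n3: DF={n3,n8,n9}
  n4: DF={n7,n9}
  n5: DF={n3,n8,n9}
  n6: DF={n3,n9}
  n7: DF=∅
  n8: DF={n9}
  n9: DF=∅

DF(n5) = ["n3", "n8", "n9"]

Answer: ["n3", "n8", "n9"]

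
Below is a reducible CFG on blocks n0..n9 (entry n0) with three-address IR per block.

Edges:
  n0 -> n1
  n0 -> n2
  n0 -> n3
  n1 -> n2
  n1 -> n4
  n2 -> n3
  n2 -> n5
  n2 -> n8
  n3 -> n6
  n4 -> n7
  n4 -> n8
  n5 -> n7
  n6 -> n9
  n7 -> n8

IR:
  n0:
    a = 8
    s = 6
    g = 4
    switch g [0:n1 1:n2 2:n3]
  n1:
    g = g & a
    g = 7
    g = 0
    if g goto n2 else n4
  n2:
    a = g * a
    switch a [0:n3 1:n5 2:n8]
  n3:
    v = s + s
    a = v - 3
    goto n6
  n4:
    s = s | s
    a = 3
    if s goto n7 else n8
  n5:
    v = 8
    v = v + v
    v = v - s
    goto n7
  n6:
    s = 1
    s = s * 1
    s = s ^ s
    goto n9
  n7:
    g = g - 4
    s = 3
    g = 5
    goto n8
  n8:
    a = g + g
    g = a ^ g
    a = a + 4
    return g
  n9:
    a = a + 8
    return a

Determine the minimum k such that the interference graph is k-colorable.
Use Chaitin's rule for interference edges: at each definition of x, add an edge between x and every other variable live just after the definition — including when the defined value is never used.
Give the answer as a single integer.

Answer: 3

Analysis:
Block summaries:
  n0: def={a,g,s} ue=∅
  n1: def={g} ue={a,g}
  n2: def={a} ue={a,g}
  n3: def={a,v} ue={s}
  n4: def={a,s} ue={s}
  n5: def={v} ue={s}
  n6: def={s} ue=∅
  n7: def={g,s} ue={g}
  n8: def={a,g} ue={g}
  n9: def={a} ue={a}

Live sets:
  n0 li=∅ lo={a,g,s}
  n1 li={a,g,s} lo={a,g,s}
  n2 li={a,g,s} lo={g,s}
  n3 li={s} lo={a}
  n4 li={g,s} lo={g}
  n5 li={g,s} lo={g}
  n6 li={a} lo={a}
  n7 li={g} lo={g}
  n8 li={g} lo=∅
  n9 li={a} lo=∅

Interference:
  a — {g,s}
  g — {a,s,v}
  s — {a,g,v}
  v — {g,s}

Registers:
  lower bound: {a,g,s} mutually conflict ⇒ χ ≥ 3
  3-colouring: c0={g}  c1={s}  c2={a,v}
  χ = 3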